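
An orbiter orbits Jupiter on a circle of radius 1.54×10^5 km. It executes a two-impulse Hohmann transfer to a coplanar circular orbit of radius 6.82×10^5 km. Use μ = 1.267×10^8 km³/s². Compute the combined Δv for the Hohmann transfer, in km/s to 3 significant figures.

Δv = 13.3 km/s

The Hohmann ellipse has a_t = (r₁ + r₂)/2 = 4.180×10^5 km.
Circular speed at r₁: v₁ = √(μ/r₁) = √(1.267×10^8/1.540×10^5) = 28.683 km/s.
On the transfer ellipse at r₁, vis-viva equation gives v_p = √[μ(2/r₁ − 1/a_t)] = 36.638 km/s.
First burn Δv₁ = |v_p − v₁| = 7.955 km/s.
At r₂, v₂ = √(μ/r₂) = 13.63 km/s.
Transfer-orbit speed at r₂: v_a = √[μ(2/r₂ − 1/a_t)] = 8.273 km/s.
Second burn Δv₂ = |v₂ − v_a| = 5.357 km/s.
Total Δv = Δv₁ + Δv₂ = 13.31 km/s.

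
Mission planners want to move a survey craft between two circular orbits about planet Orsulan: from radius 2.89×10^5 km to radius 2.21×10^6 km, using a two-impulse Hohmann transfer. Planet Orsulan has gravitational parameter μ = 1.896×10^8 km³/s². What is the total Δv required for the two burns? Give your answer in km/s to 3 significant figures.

The Hohmann ellipse has a_t = (r₁ + r₂)/2 = 1.2495×10^6 km.
Circular speed at r₁: v₁ = √(μ/r₁) = √(1.896×10^8/2.890×10^5) = 25.6136 km/s.
Transfer-orbit speed at r₁ (v² = μ(2/r − 1/a)): v_p = √[μ(2/r₁ − 1/a_t)] = 34.0642 km/s.
First burn Δv₁ = |v_p − v₁| = 8.451 km/s.
Circular speed at r₂: v₂ = √(μ/r₂) = 9.2624 km/s.
Transfer-orbit speed at r₂: v_a = √[μ(2/r₂ − 1/a_t)] = 4.4545 km/s.
Second burn Δv₂ = |v₂ − v_a| = 4.808 km/s.
Total Δv = Δv₁ + Δv₂ = 13.26 km/s.

Δv = 13.3 km/s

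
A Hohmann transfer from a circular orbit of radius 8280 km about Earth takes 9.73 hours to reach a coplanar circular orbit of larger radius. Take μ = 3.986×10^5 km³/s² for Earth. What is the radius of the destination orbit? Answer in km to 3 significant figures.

r₂ = 65200 km

Transfer time t = 9.73 hours = 35028 s, and t = π√(a_t³/μ).
So a_t = (μ t²/π²)^(1/3) = (3.986×10^5 × (35028)² / π²)^(1/3) = 36730 km.
Since a_t = (r₁ + r₂)/2, r₂ = 2a_t − r₁ = 2×36730 − 8280 = 65180 km.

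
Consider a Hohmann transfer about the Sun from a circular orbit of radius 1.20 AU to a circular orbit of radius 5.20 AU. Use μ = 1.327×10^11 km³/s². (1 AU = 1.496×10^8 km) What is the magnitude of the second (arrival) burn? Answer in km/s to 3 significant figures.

In km: r₁ = 1.20 × 1.496×10^8 = 1.7952×10^8 km; r₂ = 5.20 × 1.496×10^8 = 7.7792×10^8 km.
Transfer-ellipse semi-major axis a_t = (r₁ + r₂)/2 = (1.7952×10^8 + 7.7792×10^8)/2 = 4.7872×10^8 km.
Circular speed at r = 7.7792×10^8 km: v_c = √(μ/r) = 13.061 km/s.
Vis-viva on the transfer ellipse at r = 7.7792×10^8 km gives v_t = √[μ(2/r − 1/a_t)] = 7.9980 km/s.
Δv₂ = |v_t − v_c| = |7.9980 − 13.061| = 5.063 km/s.

Δv₂ = 5.06 km/s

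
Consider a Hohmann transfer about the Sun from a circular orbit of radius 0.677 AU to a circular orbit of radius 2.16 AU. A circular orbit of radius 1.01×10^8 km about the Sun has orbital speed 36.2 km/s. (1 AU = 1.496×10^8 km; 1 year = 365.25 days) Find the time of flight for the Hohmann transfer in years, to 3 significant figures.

t = 0.846 years

From the circular-orbit relation v² = μ/r at r = 1.01×10^8 km: μ = v²r = (36.2)² × 1.01×10^8 = 1.32354×10^11 km³/s².
In km: r₁ = 0.677 × 1.496×10^8 = 1.012792×10^8 km; r₂ = 2.16 × 1.496×10^8 = 3.23136×10^8 km.
Transfer-ellipse semi-major axis a_t = (r₁ + r₂)/2 = (1.012792×10^8 + 3.23136×10^8)/2 = 2.122076×10^8 km.
Half the transfer-orbit period gives t = π√(a_t³/μ) = 2.669×10^7 s.
Converting: 2.669×10^7 s ÷ 3.15576×10^7 s/year (365.25 × 86400) = 0.846 years.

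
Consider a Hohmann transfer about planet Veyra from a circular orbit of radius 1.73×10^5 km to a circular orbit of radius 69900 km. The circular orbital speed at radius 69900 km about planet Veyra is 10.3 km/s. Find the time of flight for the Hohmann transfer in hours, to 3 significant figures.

t = 13.6 hours

From the circular-orbit relation v² = μ/r at r = 69900 km: μ = v²r = (10.3)² × 69900 = 7.41569×10^6 km³/s².
Transfer-ellipse semi-major axis a_t = (r₁ + r₂)/2 = (1.730×10^5 + 69900)/2 = 1.2145×10^5 km.
By Kepler's third law the transfer-orbit period is T = 2π√(a_t³/μ), so t = T/2 = 48830 s.
Converting: 48830 s ÷ 3600 s/hour = 13.6 hours.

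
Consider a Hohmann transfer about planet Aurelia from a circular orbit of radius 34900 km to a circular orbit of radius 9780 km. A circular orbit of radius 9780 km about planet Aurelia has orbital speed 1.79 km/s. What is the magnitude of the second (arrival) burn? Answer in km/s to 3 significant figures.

Δv₂ = 0.447 km/s

From the circular-orbit relation v² = μ/r at r = 9780 km: μ = v²r = (1.79)² × 9780 = 31336.1 km³/s².
The Hohmann ellipse has a_t = (r₁ + r₂)/2 = 22340 km.
Circular speed at r = 9780 km: v_c = √(μ/r) = 1.7900 km/s.
Transfer-orbit speed at the same r (vis-viva, a = a_t): v_t = √[μ(2/r − 1/a_t)] = 2.2373 km/s.
Δv₂ = |v_t − v_c| = |2.2373 − 1.7900| = 0.4473 km/s.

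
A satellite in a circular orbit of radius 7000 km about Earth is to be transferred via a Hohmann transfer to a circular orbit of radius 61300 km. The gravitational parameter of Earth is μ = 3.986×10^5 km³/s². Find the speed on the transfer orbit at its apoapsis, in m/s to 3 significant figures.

v = 1150 m/s

Semi-major axis of the transfer orbit: a_t = (7000 + 61300)/2 = 34150 km.
The apoapsis of the transfer ellipse is at r = 61300 km.
Applying v² = μ(2/r − 1/a_t): v = 1.154 km/s.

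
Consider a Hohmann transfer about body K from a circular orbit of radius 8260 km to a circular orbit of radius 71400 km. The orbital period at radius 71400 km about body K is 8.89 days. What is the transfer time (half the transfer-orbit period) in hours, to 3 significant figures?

From Kepler's third law T² = 4π²r³/μ at r = 71400 km, T = 8.89 days = 8.89 × 86400 s = 7.68096×10^5 s: μ = 4π²r³/T² = 24357.0 km³/s².
Transfer-ellipse semi-major axis a_t = (r₁ + r₂)/2 = (8260 + 71400)/2 = 39830 km.
Half the transfer-orbit period gives t = π√(a_t³/μ) = 1.600×10^5 s.
Converting: 1.600×10^5 s ÷ 3600 s/hour = 44.4 hours.

t = 44.4 hours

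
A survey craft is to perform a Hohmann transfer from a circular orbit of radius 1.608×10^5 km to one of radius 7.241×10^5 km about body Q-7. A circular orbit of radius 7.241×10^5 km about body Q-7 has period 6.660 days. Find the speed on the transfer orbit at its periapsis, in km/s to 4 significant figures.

From Kepler's third law T² = 4π²r³/μ at r = 7.241×10^5 km, T = 6.660 days = 6.660 × 86400 s = 5.75424×10^5 s: μ = 4π²r³/T² = 4.52668×10^7 km³/s².
The Hohmann ellipse has a_t = (r₁ + r₂)/2 = 4.4245×10^5 km.
The periapsis of the transfer ellipse is at r = 1.608×10^5 km.
Applying v² = μ(2/r − 1/a_t): v = 21.46 km/s.

v = 21.46 km/s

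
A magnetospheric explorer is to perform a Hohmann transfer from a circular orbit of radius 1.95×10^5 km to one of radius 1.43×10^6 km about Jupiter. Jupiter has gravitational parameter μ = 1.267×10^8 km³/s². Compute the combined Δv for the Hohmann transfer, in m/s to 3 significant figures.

Δv = 13100 m/s

The Hohmann ellipse has a_t = (r₁ + r₂)/2 = 8.125×10^5 km.
At r₁ the circular-orbit speed is v₁ = √(μ/r₁) = 25.490 km/s.
On the transfer ellipse at r₁, v² = μ(2/r − 1/a) gives v_p = √[μ(2/r₁ − 1/a_t)] = 33.816 km/s.
First burn Δv₁ = |v_p − v₁| = 8.326 km/s.
At r₂, v₂ = √(μ/r₂) = 9.413 km/s.
Transfer-orbit speed at r₂: v_a = √[μ(2/r₂ − 1/a_t)] = 4.611 km/s.
Second burn Δv₂ = |v₂ − v_a| = 4.802 km/s.
Δv = Δv₁ + Δv₂ = 8.326 + 4.802 = 13.13 km/s.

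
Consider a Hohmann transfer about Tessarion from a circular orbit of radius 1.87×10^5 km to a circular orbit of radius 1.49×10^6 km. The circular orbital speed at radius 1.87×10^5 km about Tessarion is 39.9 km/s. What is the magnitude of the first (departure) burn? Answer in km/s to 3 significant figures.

Δv₁ = 13.3 km/s

From the circular-orbit relation v² = μ/r at r = 1.87×10^5 km: μ = v²r = (39.9)² × 1.87×10^5 = 2.97706×10^8 km³/s².
Semi-major axis of the transfer orbit: a_t = (1.870×10^5 + 1.490×10^6)/2 = 8.385×10^5 km.
On the circular orbit at r = 1.870×10^5 km, v_c = √(μ/r) = 39.90 km/s.
Vis-viva on the transfer ellipse at r = 1.870×10^5 km gives v_t = √[μ(2/r − 1/a_t)] = 53.19 km/s.
Δv₁ = |v_t − v_c| = |53.19 − 39.90| = 13.29 km/s.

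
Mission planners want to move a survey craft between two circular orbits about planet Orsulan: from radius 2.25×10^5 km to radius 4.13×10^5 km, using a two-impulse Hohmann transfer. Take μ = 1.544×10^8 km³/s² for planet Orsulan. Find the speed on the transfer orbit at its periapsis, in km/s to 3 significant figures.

The Hohmann ellipse has a_t = (r₁ + r₂)/2 = 3.190×10^5 km.
The periapsis of the transfer ellipse is at r = 2.250×10^5 km.
Vis-viva: v = √[μ(2/r − 1/a_t)] = √[1.544×10^8 × (2/2.250×10^5 − 1/3.190×10^5)] = 29.81 km/s.

v = 29.8 km/s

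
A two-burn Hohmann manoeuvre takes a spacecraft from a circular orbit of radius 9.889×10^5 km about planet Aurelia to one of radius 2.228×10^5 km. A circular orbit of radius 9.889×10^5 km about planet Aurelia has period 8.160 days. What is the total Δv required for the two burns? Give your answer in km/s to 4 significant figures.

From Kepler's third law T² = 4π²r³/μ at r = 9.889×10^5 km, T = 8.160 days = 8.160 × 86400 s = 7.05024×10^5 s: μ = 4π²r³/T² = 7.68085×10^7 km³/s².
Semi-major axis of the transfer orbit: a_t = (9.889×10^5 + 2.228×10^5)/2 = 6.0585×10^5 km.
At r₁ the circular-orbit speed is v₁ = √(μ/r₁) = 8.813 km/s.
On the transfer ellipse at r₁, vis-viva equation gives v_a = √[μ(2/r₁ − 1/a_t)] = 5.344 km/s.
First burn Δv₁ = |v_a − v₁| = 3.469 km/s.
At r₂, v₂ = √(μ/r₂) = 18.567 km/s.
Transfer-orbit speed at r₂: v_p = √[μ(2/r₂ − 1/a_t)] = 23.721 km/s.
Second burn Δv₂ = |v₂ − v_p| = 5.154 km/s.
Δv = Δv₁ + Δv₂ = 3.469 + 5.154 = 8.623 km/s.

Δv = 8.623 km/s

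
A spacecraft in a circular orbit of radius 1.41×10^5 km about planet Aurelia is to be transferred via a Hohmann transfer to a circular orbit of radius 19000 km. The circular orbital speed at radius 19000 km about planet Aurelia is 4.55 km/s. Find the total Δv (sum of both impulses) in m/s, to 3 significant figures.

From the circular-orbit relation v² = μ/r at r = 19000 km: μ = v²r = (4.55)² × 19000 = 3.93347×10^5 km³/s².
The Hohmann ellipse has a_t = (r₁ + r₂)/2 = 80000 km.
Circular speed at r₁: v₁ = √(μ/r₁) = √(3.93347×10^5/1.410×10^5) = 1.67024 km/s.
On the transfer ellipse at r₁, vis-viva equation gives v_a = √[μ(2/r₁ − 1/a_t)] = 0.813974 km/s.
First burn Δv₁ = |v_a − v₁| = 0.8563 km/s.
Circular speed at r₂: v₂ = √(μ/r₂) = 4.550 km/s.
Transfer-orbit speed at r₂: v_p = √[μ(2/r₂ − 1/a_t)] = 6.041 km/s.
Second burn Δv₂ = |v₂ − v_p| = 1.491 km/s.
Δv = Δv₁ + Δv₂ = 0.8563 + 1.491 = 2.347 km/s.

Δv = 2350 m/s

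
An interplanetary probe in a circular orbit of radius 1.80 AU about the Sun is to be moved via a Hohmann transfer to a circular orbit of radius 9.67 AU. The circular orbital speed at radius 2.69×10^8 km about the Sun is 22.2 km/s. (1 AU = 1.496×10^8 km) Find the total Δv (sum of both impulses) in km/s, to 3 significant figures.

Δv = 10.8 km/s

From the circular-orbit relation v² = μ/r at r = 2.69×10^8 km: μ = v²r = (22.2)² × 2.69×10^8 = 1.32574×10^11 km³/s².
In km: r₁ = 1.80 × 1.496×10^8 = 2.6928×10^8 km; r₂ = 9.67 × 1.496×10^8 = 1.446632×10^9 km.
The Hohmann ellipse has a_t = (r₁ + r₂)/2 = 8.57956×10^8 km.
Circular speed at r₁: v₁ = √(μ/r₁) = √(1.32574×10^11/2.6928×10^8) = 22.188 km/s.
On the transfer ellipse at r₁, v² = μ(2/r − 1/a) gives v_p = √[μ(2/r₁ − 1/a_t)] = 28.812 km/s.
First burn Δv₁ = |v_p − v₁| = 6.624 km/s.
Circular speed at r₂: v₂ = √(μ/r₂) = 9.573 km/s.
Transfer-orbit speed at r₂: v_a = √[μ(2/r₂ − 1/a_t)] = 5.363 km/s.
Second burn Δv₂ = |v₂ − v_a| = 4.210 km/s.
Δv = Δv₁ + Δv₂ = 6.624 + 4.210 = 10.83 km/s.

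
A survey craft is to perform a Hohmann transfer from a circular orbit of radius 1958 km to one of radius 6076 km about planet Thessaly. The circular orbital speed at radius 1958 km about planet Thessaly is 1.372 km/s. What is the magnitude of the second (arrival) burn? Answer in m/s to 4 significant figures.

Δv₂ = 235.1 m/s

From the circular-orbit relation v² = μ/r at r = 1958 km: μ = v²r = (1.372)² × 1958 = 3685.71 km³/s².
Semi-major axis of the transfer orbit: a_t = (1958 + 6076)/2 = 4017 km.
Circular speed at r = 6076 km: v_c = √(μ/r) = 0.77885 km/s.
Transfer-orbit speed at the same r (vis-viva, a = a_t): v_t = √[μ(2/r − 1/a_t)] = 0.54376 km/s.
Δv₂ = |v_t − v_c| = |0.54376 − 0.77885| = 0.2351 km/s.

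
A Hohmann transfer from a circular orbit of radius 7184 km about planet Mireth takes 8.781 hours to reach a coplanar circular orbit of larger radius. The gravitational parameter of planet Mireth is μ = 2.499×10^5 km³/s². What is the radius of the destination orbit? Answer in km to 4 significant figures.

r₂ = 51530 km

Transfer time t = 8.781 hours = 31611.6 s, and t = π√(a_t³/μ).
So a_t = (μ t²/π²)^(1/3) = (2.499×10^5 × (31611.6)² / π²)^(1/3) = 29358 km.
Since a_t = (r₁ + r₂)/2, r₂ = 2a_t − r₁ = 2×29358 − 7184 = 51532 km.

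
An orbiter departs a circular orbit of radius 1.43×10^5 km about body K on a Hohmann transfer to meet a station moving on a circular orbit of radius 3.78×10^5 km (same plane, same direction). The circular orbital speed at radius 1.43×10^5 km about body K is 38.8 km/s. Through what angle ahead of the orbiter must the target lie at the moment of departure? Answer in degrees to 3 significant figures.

From the circular-orbit relation v² = μ/r at r = 1.43×10^5 km: μ = v²r = (38.8)² × 1.43×10^5 = 2.15278×10^8 km³/s².
The Hohmann ellipse has a_t = (r₁ + r₂)/2 = 2.605×10^5 km.
The half-period of the transfer ellipse is t = π√(a_t³/μ) = 28470 s.
The target's mean motion on its circular orbit is ω₂ = √(μ/r₂³) = 6.313×10^-5 rad/s.
Angle swept by the target during transfer: ω₂·t = 1.797 rad = 103.0°.
Arrival is 180° from departure on the ellipse, so φ = 180° − 103.0° = 77.0°.

φ = 77.0°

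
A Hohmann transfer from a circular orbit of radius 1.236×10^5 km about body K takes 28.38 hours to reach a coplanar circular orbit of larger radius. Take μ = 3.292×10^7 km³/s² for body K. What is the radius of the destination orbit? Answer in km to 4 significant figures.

Transfer time t = 28.38 hours = 1.02168×10^5 s, and t = π√(a_t³/μ).
So a_t = (μ t²/π²)^(1/3) = (3.292×10^7 × (1.02168×10^5)² / π²)^(1/3) = 3.2654×10^5 km.
Since a_t = (r₁ + r₂)/2, r₂ = 2a_t − r₁ = 2×3.2654×10^5 − 1.236×10^5 = 5.2948×10^5 km.

r₂ = 5.295×10^5 km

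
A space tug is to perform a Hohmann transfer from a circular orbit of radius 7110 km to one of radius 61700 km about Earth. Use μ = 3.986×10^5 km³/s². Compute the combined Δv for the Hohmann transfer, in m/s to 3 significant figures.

Δv = 3930 m/s

The Hohmann ellipse has a_t = (r₁ + r₂)/2 = 34405 km.
At r₁ the circular-orbit speed is v₁ = √(μ/r₁) = 7.487448 km/s.
On the transfer ellipse at r₁, vis-viva equation gives v_p = √[μ(2/r₁ − 1/a_t)] = 10.02688 km/s.
First burn Δv₁ = |v_p − v₁| = 2.5394 km/s.
Circular speed at r₂: v₂ = √(μ/r₂) = 2.5417 km/s.
Transfer-orbit speed at r₂: v_a = √[μ(2/r₂ − 1/a_t)] = 1.1554 km/s.
Second burn Δv₂ = |v₂ − v_a| = 1.3863 km/s.
Δv = Δv₁ + Δv₂ = 2.5394 + 1.3863 = 3.926 km/s.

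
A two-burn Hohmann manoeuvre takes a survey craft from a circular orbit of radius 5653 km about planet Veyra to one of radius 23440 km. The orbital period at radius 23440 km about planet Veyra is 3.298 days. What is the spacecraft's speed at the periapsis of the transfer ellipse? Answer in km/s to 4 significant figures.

From Kepler's third law T² = 4π²r³/μ at r = 23440 km, T = 3.298 days = 3.298 × 86400 s = 2.849472×10^5 s: μ = 4π²r³/T² = 6261.87 km³/s².
Semi-major axis of the transfer orbit: a_t = (5653 + 23440)/2 = 14546.5 km.
At periapsis, r = 5653 km.
From the vis-viva equation, v = √[μ(2/r − 1/a_t)] = 1.336 km/s.

v = 1.336 km/s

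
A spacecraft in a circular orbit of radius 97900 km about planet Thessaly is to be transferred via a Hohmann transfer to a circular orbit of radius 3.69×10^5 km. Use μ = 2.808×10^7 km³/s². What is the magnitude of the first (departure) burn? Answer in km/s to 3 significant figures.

Δv₁ = 4.36 km/s

Transfer-ellipse semi-major axis a_t = (r₁ + r₂)/2 = (97900 + 3.690×10^5)/2 = 2.3345×10^5 km.
Circular speed at r = 97900 km: v_c = √(μ/r) = 16.936 km/s.
Transfer-orbit speed at the same r (vis-viva, a = a_t): v_t = √[μ(2/r − 1/a_t)] = 21.292 km/s.
Δv₁ = |v_t − v_c| = |21.292 − 16.936| = 4.356 km/s.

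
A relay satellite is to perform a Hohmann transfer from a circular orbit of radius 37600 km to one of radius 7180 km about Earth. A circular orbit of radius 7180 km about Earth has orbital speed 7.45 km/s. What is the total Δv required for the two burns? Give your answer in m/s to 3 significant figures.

Δv = 3620 m/s

From the circular-orbit relation v² = μ/r at r = 7180 km: μ = v²r = (7.45)² × 7180 = 3.98508×10^5 km³/s².
The Hohmann ellipse has a_t = (r₁ + r₂)/2 = 22390 km.
At r₁ the circular-orbit speed is v₁ = √(μ/r₁) = 3.256 km/s.
On the transfer ellipse at r₁, vis-viva gives v_a = √[μ(2/r₁ − 1/a_t)] = 1.844 km/s.
First burn Δv₁ = |v_a − v₁| = 1.412 km/s.
At r₂, v₂ = √(μ/r₂) = 7.450 km/s.
Transfer-orbit speed at r₂: v_p = √[μ(2/r₂ − 1/a_t)] = 9.654 km/s.
Second burn Δv₂ = |v₂ − v_p| = 2.204 km/s.
Δv = Δv₁ + Δv₂ = 1.412 + 2.204 = 3.616 km/s.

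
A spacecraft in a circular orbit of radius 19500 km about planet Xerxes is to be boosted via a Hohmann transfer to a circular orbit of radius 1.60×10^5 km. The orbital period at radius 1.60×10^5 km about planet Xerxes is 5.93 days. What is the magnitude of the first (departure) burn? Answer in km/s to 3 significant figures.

From Kepler's third law T² = 4π²r³/μ at r = 1.60×10^5 km, T = 5.93 days = 5.93 × 86400 s = 5.12352×10^5 s: μ = 4π²r³/T² = 6.16003×10^5 km³/s².
The Hohmann ellipse has a_t = (r₁ + r₂)/2 = 89750 km.
Circular speed at r = 19500 km: v_c = √(μ/r) = 5.620 km/s.
Vis-viva on the transfer ellipse at r = 19500 km gives v_t = √[μ(2/r − 1/a_t)] = 7.504 km/s.
Δv₁ = |v_t − v_c| = |7.504 − 5.620| = 1.884 km/s.

Δv₁ = 1.88 km/s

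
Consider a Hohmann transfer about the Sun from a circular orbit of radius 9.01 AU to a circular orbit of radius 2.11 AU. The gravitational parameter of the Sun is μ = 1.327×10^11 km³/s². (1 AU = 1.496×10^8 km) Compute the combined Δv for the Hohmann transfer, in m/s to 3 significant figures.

In km: r₁ = 9.01 × 1.496×10^8 = 1.347896×10^9 km; r₂ = 2.11 × 1.496×10^8 = 3.15656×10^8 km.
Transfer-ellipse semi-major axis a_t = (r₁ + r₂)/2 = (1.347896×10^9 + 3.15656×10^8)/2 = 8.31776×10^8 km.
At r₁ the circular-orbit speed is v₁ = √(μ/r₁) = 9.922 km/s.
On the transfer ellipse at r₁, vis-viva equation gives v_a = √[μ(2/r₁ − 1/a_t)] = 6.112 km/s.
First burn Δv₁ = |v_a − v₁| = 3.810 km/s.
Circular speed at r₂: v₂ = √(μ/r₂) = 20.504 km/s.
Transfer-orbit speed at r₂: v_p = √[μ(2/r₂ − 1/a_t)] = 26.101 km/s.
Second burn Δv₂ = |v₂ − v_p| = 5.597 km/s.
Δv = Δv₁ + Δv₂ = 3.810 + 5.597 = 9.407 km/s.

Δv = 9410 m/s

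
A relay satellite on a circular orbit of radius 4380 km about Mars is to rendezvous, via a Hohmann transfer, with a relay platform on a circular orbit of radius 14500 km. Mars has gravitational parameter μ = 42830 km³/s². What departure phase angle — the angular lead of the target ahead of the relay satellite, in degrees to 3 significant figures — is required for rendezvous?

Transfer-ellipse semi-major axis a_t = (r₁ + r₂)/2 = (4380 + 14500)/2 = 9440 km.
Transfer time t = π√(a_t³/μ) = 13923.0 s.
Target angular speed ω₂ = √(μ/r₂³) = 1.18528×10^-4 rad/s.
Angle swept by the target during transfer: ω₂·t = 1.65027 rad = 94.554°.
Arrival is 180° from departure on the ellipse, so φ = 180° − 94.554° = 85.4°.

φ = 85.4°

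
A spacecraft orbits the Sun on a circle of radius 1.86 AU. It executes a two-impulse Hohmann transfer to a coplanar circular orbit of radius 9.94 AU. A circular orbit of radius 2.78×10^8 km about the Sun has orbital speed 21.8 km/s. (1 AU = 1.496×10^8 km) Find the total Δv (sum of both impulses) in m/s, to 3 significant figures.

From the circular-orbit relation v² = μ/r at r = 2.78×10^8 km: μ = v²r = (21.8)² × 2.78×10^8 = 1.32117×10^11 km³/s².
In km: r₁ = 1.86 × 1.496×10^8 = 2.78256×10^8 km; r₂ = 9.94 × 1.496×10^8 = 1.487024×10^9 km.
The Hohmann ellipse has a_t = (r₁ + r₂)/2 = 8.8264×10^8 km.
At r₁ the circular-orbit speed is v₁ = √(μ/r₁) = 21.790 km/s.
Transfer-orbit speed at r₁ (vis-viva): v_p = √[μ(2/r₁ − 1/a_t)] = 28.283 km/s.
First burn Δv₁ = |v_p − v₁| = 6.493 km/s.
Circular speed at r₂: v₂ = √(μ/r₂) = 9.4258 km/s.
Transfer-orbit speed at r₂: v_a = √[μ(2/r₂ − 1/a_t)] = 5.2924 km/s.
Second burn Δv₂ = |v₂ − v_a| = 4.133 km/s.
Δv = Δv₁ + Δv₂ = 6.493 + 4.133 = 10.63 km/s.

Δv = 10600 m/s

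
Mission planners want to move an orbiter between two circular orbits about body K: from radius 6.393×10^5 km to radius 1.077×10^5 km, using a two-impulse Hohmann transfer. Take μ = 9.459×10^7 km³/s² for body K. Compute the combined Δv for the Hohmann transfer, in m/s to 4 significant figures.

The Hohmann ellipse has a_t = (r₁ + r₂)/2 = 3.735×10^5 km.
At r₁ the circular-orbit speed is v₁ = √(μ/r₁) = 12.164 km/s.
On the transfer ellipse at r₁, v² = μ(2/r − 1/a) gives v_a = √[μ(2/r₁ − 1/a_t)] = 6.5318 km/s.
First burn Δv₁ = |v_a − v₁| = 5.632 km/s.
Circular speed at r₂: v₂ = √(μ/r₂) = 29.6357 km/s.
Transfer-orbit speed at r₂: v_p = √[μ(2/r₂ − 1/a_t)] = 38.7723 km/s.
Second burn Δv₂ = |v₂ − v_p| = 9.137 km/s.
Δv = Δv₁ + Δv₂ = 5.632 + 9.137 = 14.77 km/s.

Δv = 14770 m/s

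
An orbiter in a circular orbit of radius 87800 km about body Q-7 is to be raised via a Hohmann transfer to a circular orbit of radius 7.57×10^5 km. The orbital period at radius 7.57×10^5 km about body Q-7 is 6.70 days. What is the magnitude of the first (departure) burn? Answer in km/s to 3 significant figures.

Δv₁ = 8.17 km/s

From Kepler's third law T² = 4π²r³/μ at r = 7.57×10^5 km, T = 6.70 days = 6.70 × 86400 s = 5.7888×10^5 s: μ = 4π²r³/T² = 5.11058×10^7 km³/s².
Transfer-ellipse semi-major axis a_t = (r₁ + r₂)/2 = (87800 + 7.570×10^5)/2 = 4.224×10^5 km.
On the circular orbit at r = 87800 km, v_c = √(μ/r) = 24.126 km/s.
Transfer-orbit speed at the same r (vis-viva, a = a_t): v_t = √[μ(2/r − 1/a_t)] = 32.298 km/s.
Δv₁ = |v_t − v_c| = |32.298 − 24.126| = 8.172 km/s.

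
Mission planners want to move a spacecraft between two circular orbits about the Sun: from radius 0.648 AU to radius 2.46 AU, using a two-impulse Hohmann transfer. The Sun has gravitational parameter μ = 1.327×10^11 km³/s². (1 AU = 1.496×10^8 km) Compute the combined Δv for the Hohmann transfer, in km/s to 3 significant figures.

In km: r₁ = 0.648 × 1.496×10^8 = 9.69408×10^7 km; r₂ = 2.46 × 1.496×10^8 = 3.68016×10^8 km.
The Hohmann ellipse has a_t = (r₁ + r₂)/2 = 2.324784×10^8 km.
At r₁ the circular-orbit speed is v₁ = √(μ/r₁) = 36.998 km/s.
Transfer-orbit speed at r₁ (vis-viva): v_p = √[μ(2/r₁ − 1/a_t)] = 46.550 km/s.
First burn Δv₁ = |v_p − v₁| = 9.552 km/s.
At r₂, v₂ = √(μ/r₂) = 18.989 km/s.
Transfer-orbit speed at r₂: v_a = √[μ(2/r₂ − 1/a_t)] = 12.262 km/s.
Second burn Δv₂ = |v₂ − v_a| = 6.727 km/s.
Total Δv = Δv₁ + Δv₂ = 16.28 km/s.

Δv = 16.3 km/s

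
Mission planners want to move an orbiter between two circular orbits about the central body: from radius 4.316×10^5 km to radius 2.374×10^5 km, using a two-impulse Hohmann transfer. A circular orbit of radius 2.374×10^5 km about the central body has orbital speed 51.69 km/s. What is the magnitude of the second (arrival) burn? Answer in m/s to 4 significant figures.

From the circular-orbit relation v² = μ/r at r = 2.374×10^5 km: μ = v²r = (51.69)² × 2.374×10^5 = 6.34299×10^8 km³/s².
The Hohmann ellipse has a_t = (r₁ + r₂)/2 = 3.345×10^5 km.
Circular speed at r = 2.374×10^5 km: v_c = √(μ/r) = 51.690 km/s.
Transfer-orbit speed at the same r (vis-viva, a = a_t): v_t = √[μ(2/r − 1/a_t)] = 58.715 km/s.
Δv₂ = |v_t − v_c| = |58.715 − 51.690| = 7.025 km/s.

Δv₂ = 7025 m/s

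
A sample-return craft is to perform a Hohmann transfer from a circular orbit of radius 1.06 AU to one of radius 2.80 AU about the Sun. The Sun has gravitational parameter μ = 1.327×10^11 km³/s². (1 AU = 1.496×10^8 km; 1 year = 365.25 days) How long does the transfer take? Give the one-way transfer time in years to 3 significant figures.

t = 1.34 years

In km: r₁ = 1.06 × 1.496×10^8 = 1.58576×10^8 km; r₂ = 2.80 × 1.496×10^8 = 4.1888×10^8 km.
Semi-major axis of the transfer orbit: a_t = (1.58576×10^8 + 4.1888×10^8)/2 = 2.88728×10^8 km.
Half the transfer-orbit period gives t = π√(a_t³/μ) = 4.231×10^7 s.
Converting: 4.231×10^7 s ÷ 3.15576×10^7 s/year (365.25 × 86400) = 1.34 years.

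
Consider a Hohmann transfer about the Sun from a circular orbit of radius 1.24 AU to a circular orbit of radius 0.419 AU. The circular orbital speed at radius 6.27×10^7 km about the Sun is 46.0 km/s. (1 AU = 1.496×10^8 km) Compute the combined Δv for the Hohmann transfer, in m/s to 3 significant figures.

From the circular-orbit relation v² = μ/r at r = 6.27×10^7 km: μ = v²r = (46.0)² × 6.27×10^7 = 1.32673×10^11 km³/s².
In km: r₁ = 1.24 × 1.496×10^8 = 1.85504×10^8 km; r₂ = 0.419 × 1.496×10^8 = 6.26824×10^7 km.
The Hohmann ellipse has a_t = (r₁ + r₂)/2 = 1.240932×10^8 km.
Circular speed at r₁: v₁ = √(μ/r₁) = √(1.32673×10^11/1.85504×10^8) = 26.743 km/s.
On the transfer ellipse at r₁, vis-viva gives v_a = √[μ(2/r₁ − 1/a_t)] = 19.007 km/s.
First burn Δv₁ = |v_a − v₁| = 7.736 km/s.
At r₂, v₂ = √(μ/r₂) = 46.01 km/s.
Transfer-orbit speed at r₂: v_p = √[μ(2/r₂ − 1/a_t)] = 56.25 km/s.
Second burn Δv₂ = |v₂ − v_p| = 10.24 km/s.
Total Δv = Δv₁ + Δv₂ = 17.98 km/s.

Δv = 18000 m/s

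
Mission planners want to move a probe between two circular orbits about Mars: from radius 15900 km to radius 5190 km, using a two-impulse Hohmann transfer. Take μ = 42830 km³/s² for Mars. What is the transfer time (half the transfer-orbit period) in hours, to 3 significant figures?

t = 4.57 hours

Semi-major axis of the transfer orbit: a_t = (15900 + 5190)/2 = 10545 km.
By Kepler's third law the transfer-orbit period is T = 2π√(a_t³/μ), so t = T/2 = 16440 s.
Converting: 16440 s ÷ 3600 s/hour = 4.57 hours.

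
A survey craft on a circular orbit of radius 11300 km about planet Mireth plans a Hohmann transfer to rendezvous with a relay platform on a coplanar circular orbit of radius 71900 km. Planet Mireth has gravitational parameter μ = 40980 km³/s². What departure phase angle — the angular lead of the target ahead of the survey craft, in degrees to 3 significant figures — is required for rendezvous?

φ = 101°

Transfer-ellipse semi-major axis a_t = (r₁ + r₂)/2 = (11300 + 71900)/2 = 41600 km.
Transfer time t = π√(a_t³/μ) = 1.3168×10^5 s.
The target's mean motion on its circular orbit is ω₂ = √(μ/r₂³) = 1.0500×10^-5 rad/s.
Angle swept by the target during transfer: ω₂·t = 1.3826 rad = 79.22°.
Arrival is 180° from departure on the ellipse, so φ = 180° − 79.22° = 101°.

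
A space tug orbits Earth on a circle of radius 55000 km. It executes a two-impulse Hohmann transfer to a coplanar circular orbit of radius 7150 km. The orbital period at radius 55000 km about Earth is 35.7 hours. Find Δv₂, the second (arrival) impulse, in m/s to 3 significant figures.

Δv₂ = 2460 m/s

From Kepler's third law T² = 4π²r³/μ at r = 55000 km, T = 35.7 hours = 35.7 × 3600 s = 1.2852×10^5 s: μ = 4π²r³/T² = 3.97655×10^5 km³/s².
Semi-major axis of the transfer orbit: a_t = (55000 + 7150)/2 = 31075 km.
Circular speed at r = 7150 km: v_c = √(μ/r) = 7.4576 km/s.
Transfer-orbit speed at the same r (vis-viva, a = a_t): v_t = √[μ(2/r − 1/a_t)] = 9.9215 km/s.
Δv₂ = |v_t − v_c| = |9.9215 − 7.4576| = 2.464 km/s.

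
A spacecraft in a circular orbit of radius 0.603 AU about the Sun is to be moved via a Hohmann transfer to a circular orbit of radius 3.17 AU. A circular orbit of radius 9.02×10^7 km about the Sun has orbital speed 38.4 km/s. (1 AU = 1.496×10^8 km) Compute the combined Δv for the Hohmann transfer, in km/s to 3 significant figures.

Δv = 18.7 km/s

From the circular-orbit relation v² = μ/r at r = 9.02×10^7 km: μ = v²r = (38.4)² × 9.02×10^7 = 1.33005×10^11 km³/s².
In km: r₁ = 0.603 × 1.496×10^8 = 9.02088×10^7 km; r₂ = 3.17 × 1.496×10^8 = 4.74232×10^8 km.
Semi-major axis of the transfer orbit: a_t = (9.02088×10^7 + 4.74232×10^8)/2 = 2.822204×10^8 km.
Circular speed at r₁: v₁ = √(μ/r₁) = √(1.33005×10^11/9.02088×10^7) = 38.398 km/s.
Transfer-orbit speed at r₁ (vis-viva equation): v_p = √[μ(2/r₁ − 1/a_t)] = 49.775 km/s.
First burn Δv₁ = |v_p − v₁| = 11.38 km/s.
Circular speed at r₂: v₂ = √(μ/r₂) = 16.747 km/s.
Transfer-orbit speed at r₂: v_a = √[μ(2/r₂ − 1/a_t)] = 9.4682 km/s.
Second burn Δv₂ = |v₂ − v_a| = 7.279 km/s.
Δv = Δv₁ + Δv₂ = 11.38 + 7.279 = 18.66 km/s.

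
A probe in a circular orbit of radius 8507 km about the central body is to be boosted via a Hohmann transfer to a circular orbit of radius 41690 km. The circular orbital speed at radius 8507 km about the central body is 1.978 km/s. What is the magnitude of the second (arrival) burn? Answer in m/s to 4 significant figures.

From the circular-orbit relation v² = μ/r at r = 8507 km: μ = v²r = (1.978)² × 8507 = 33283.5 km³/s².
The Hohmann ellipse has a_t = (r₁ + r₂)/2 = 25098.5 km.
On the circular orbit at r = 41690 km, v_c = √(μ/r) = 0.8935 km/s.
Transfer-orbit speed at the same r (vis-viva, a = a_t): v_t = √[μ(2/r − 1/a_t)] = 0.5202 km/s.
Δv₂ = |v_t − v_c| = |0.5202 − 0.8935| = 0.3733 km/s.

Δv₂ = 373.3 m/s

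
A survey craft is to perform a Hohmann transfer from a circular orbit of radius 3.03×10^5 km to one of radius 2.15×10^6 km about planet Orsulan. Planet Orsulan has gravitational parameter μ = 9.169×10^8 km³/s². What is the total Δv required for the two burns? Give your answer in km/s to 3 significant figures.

The Hohmann ellipse has a_t = (r₁ + r₂)/2 = 1.2265×10^6 km.
At r₁ the circular-orbit speed is v₁ = √(μ/r₁) = 55.01 km/s.
On the transfer ellipse at r₁, vis-viva gives v_p = √[μ(2/r₁ − 1/a_t)] = 72.83 km/s.
First burn Δv₁ = |v_p − v₁| = 17.82 km/s.
Circular speed at r₂: v₂ = √(μ/r₂) = 20.65 km/s.
Transfer-orbit speed at r₂: v_a = √[μ(2/r₂ − 1/a_t)] = 10.26 km/s.
Second burn Δv₂ = |v₂ − v_a| = 10.39 km/s.
Δv = Δv₁ + Δv₂ = 17.82 + 10.39 = 28.21 km/s.

Δv = 28.2 km/s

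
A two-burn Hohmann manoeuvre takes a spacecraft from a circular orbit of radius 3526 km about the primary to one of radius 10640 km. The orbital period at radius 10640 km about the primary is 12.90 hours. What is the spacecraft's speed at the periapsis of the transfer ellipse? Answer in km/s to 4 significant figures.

v = 3.065 km/s

From Kepler's third law T² = 4π²r³/μ at r = 10640 km, T = 12.90 hours = 12.90 × 3600 s = 46440 s: μ = 4π²r³/T² = 22049.6 km³/s².
Semi-major axis of the transfer orbit: a_t = (3526 + 10640)/2 = 7083 km.
The periapsis of the transfer ellipse is at r = 3526 km.
Vis-viva: v = √[μ(2/r − 1/a_t)] = √[22049.6 × (2/3526 − 1/7083)] = 3.065 km/s.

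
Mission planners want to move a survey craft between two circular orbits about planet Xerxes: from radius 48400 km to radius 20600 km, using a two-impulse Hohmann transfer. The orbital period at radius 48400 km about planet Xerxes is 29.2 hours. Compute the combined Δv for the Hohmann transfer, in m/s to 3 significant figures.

Δv = 1480 m/s

From Kepler's third law T² = 4π²r³/μ at r = 48400 km, T = 29.2 hours = 29.2 × 3600 s = 1.0512×10^5 s: μ = 4π²r³/T² = 4.05065×10^5 km³/s².
The Hohmann ellipse has a_t = (r₁ + r₂)/2 = 34500 km.
Circular speed at r₁: v₁ = √(μ/r₁) = √(4.05065×10^5/48400) = 2.8929 km/s.
Transfer-orbit speed at r₁ (vis-viva equation): v_a = √[μ(2/r₁ − 1/a_t)] = 2.2354 km/s.
First burn Δv₁ = |v_a − v₁| = 0.6575 km/s.
At r₂, v₂ = √(μ/r₂) = 4.4343 km/s.
Transfer-orbit speed at r₂: v_p = √[μ(2/r₂ − 1/a_t)] = 5.2522 km/s.
Second burn Δv₂ = |v₂ − v_p| = 0.8179 km/s.
Δv = Δv₁ + Δv₂ = 0.6575 + 0.8179 = 1.475 km/s.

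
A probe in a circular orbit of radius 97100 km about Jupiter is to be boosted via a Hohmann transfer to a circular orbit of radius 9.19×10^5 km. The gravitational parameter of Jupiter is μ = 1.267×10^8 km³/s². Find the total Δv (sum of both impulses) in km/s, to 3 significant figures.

Transfer-ellipse semi-major axis a_t = (r₁ + r₂)/2 = (97100 + 9.190×10^5)/2 = 5.0805×10^5 km.
At r₁ the circular-orbit speed is v₁ = √(μ/r₁) = 36.12 km/s.
Transfer-orbit speed at r₁ (v² = μ(2/r − 1/a)): v_p = √[μ(2/r₁ − 1/a_t)] = 48.58 km/s.
First burn Δv₁ = |v_p − v₁| = 12.46 km/s.
At r₂, v₂ = √(μ/r₂) = 11.742 km/s.
Transfer-orbit speed at r₂: v_a = √[μ(2/r₂ − 1/a_t)] = 5.1332 km/s.
Second burn Δv₂ = |v₂ − v_a| = 6.609 km/s.
Total Δv = Δv₁ + Δv₂ = 19.07 km/s.

Δv = 19.1 km/s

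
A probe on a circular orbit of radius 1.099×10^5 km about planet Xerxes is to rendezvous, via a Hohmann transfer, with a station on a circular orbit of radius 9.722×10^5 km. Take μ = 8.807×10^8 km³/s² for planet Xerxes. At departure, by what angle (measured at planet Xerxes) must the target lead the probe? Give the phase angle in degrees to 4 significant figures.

φ = 105.3°

The Hohmann ellipse has a_t = (r₁ + r₂)/2 = 5.4105×10^5 km.
The half-period of the transfer ellipse is t = π√(a_t³/μ) = 42130 s.
The target's mean motion on its circular orbit is ω₂ = √(μ/r₂³) = 3.096×10^-5 rad/s.
Angle swept by the target during transfer: ω₂·t = 1.3043 rad = 74.73°.
The probe traverses 180° on the transfer ellipse, so the target must lead by 180° − 74.73° = 105.3°.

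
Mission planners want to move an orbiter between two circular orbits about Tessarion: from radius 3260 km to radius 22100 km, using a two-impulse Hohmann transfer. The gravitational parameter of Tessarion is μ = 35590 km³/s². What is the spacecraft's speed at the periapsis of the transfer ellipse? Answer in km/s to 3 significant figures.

v = 4.36 km/s

Semi-major axis of the transfer orbit: a_t = (3260 + 22100)/2 = 12680 km.
At periapsis, r = 3260 km.
Applying v² = μ(2/r − 1/a_t): v = 4.362 km/s.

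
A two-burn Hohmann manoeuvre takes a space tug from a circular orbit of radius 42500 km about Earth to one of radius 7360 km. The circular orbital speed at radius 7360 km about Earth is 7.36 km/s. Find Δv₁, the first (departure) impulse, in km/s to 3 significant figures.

From the circular-orbit relation v² = μ/r at r = 7360 km: μ = v²r = (7.36)² × 7360 = 3.98688×10^5 km³/s².
Transfer-ellipse semi-major axis a_t = (r₁ + r₂)/2 = (42500 + 7360)/2 = 24930 km.
On the circular orbit at r = 42500 km, v_c = √(μ/r) = 3.063 km/s.
Vis-viva on the transfer ellipse at r = 42500 km gives v_t = √[μ(2/r − 1/a_t)] = 1.664 km/s.
Δv₁ = |v_t − v_c| = |1.664 − 3.063| = 1.399 km/s.

Δv₁ = 1.40 km/s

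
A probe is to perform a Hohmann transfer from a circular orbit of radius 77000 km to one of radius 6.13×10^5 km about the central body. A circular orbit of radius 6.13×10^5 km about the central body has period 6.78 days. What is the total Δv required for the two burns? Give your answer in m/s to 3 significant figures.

Δv = 9650 m/s

From Kepler's third law T² = 4π²r³/μ at r = 6.13×10^5 km, T = 6.78 days = 6.78 × 86400 s = 5.85792×10^5 s: μ = 4π²r³/T² = 2.65005×10^7 km³/s².
The Hohmann ellipse has a_t = (r₁ + r₂)/2 = 3.450×10^5 km.
At r₁ the circular-orbit speed is v₁ = √(μ/r₁) = 18.552 km/s.
Transfer-orbit speed at r₁ (vis-viva equation): v_p = √[μ(2/r₁ − 1/a_t)] = 24.729 km/s.
First burn Δv₁ = |v_p − v₁| = 6.177 km/s.
At r₂, v₂ = √(μ/r₂) = 6.575 km/s.
Transfer-orbit speed at r₂: v_a = √[μ(2/r₂ − 1/a_t)] = 3.106 km/s.
Second burn Δv₂ = |v₂ − v_a| = 3.469 km/s.
Δv = Δv₁ + Δv₂ = 6.177 + 3.469 = 9.646 km/s.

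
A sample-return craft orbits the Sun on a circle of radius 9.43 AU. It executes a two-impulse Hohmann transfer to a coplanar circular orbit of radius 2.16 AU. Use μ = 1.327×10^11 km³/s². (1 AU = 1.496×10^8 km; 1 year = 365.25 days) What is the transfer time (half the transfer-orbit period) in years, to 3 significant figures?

In km: r₁ = 9.43 × 1.496×10^8 = 1.410728×10^9 km; r₂ = 2.16 × 1.496×10^8 = 3.23136×10^8 km.
Semi-major axis of the transfer orbit: a_t = (1.410728×10^9 + 3.23136×10^8)/2 = 8.66932×10^8 km.
By Kepler's third law the transfer-orbit period is T = 2π√(a_t³/μ), so t = T/2 = 2.2014×10^8 s.
Converting: 2.2014×10^8 s ÷ 3.15576×10^7 s/year (365.25 × 86400) = 6.98 years.

t = 6.98 years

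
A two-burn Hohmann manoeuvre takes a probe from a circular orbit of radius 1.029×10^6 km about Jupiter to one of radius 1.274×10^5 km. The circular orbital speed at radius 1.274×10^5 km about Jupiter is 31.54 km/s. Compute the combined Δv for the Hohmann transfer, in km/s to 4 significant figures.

From the circular-orbit relation v² = μ/r at r = 1.274×10^5 km: μ = v²r = (31.54)² × 1.274×10^5 = 1.26734×10^8 km³/s².
The Hohmann ellipse has a_t = (r₁ + r₂)/2 = 5.782×10^5 km.
At r₁ the circular-orbit speed is v₁ = √(μ/r₁) = 11.09785 km/s.
Transfer-orbit speed at r₁ (vis-viva): v_a = √[μ(2/r₁ − 1/a_t)] = 5.209360 km/s.
First burn Δv₁ = |v_a − v₁| = 5.8885 km/s.
At r₂, v₂ = √(μ/r₂) = 31.540 km/s.
Transfer-orbit speed at r₂: v_p = √[μ(2/r₂ − 1/a_t)] = 42.076 km/s.
Second burn Δv₂ = |v₂ − v_p| = 10.536 km/s.
Total Δv = Δv₁ + Δv₂ = 16.42 km/s.

Δv = 16.42 km/s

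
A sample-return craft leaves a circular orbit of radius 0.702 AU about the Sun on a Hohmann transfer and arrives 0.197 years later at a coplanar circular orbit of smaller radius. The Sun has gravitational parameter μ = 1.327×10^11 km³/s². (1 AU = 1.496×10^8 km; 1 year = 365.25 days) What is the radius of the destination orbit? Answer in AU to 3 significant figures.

r₂ = 0.373 AU

In km: r₁ = 0.702 × 1.496×10^8 = 1.050192×10^8 km.
Transfer time t = 0.197 years × 365.25 × 86400 s = 6.2168472×10^6 s, and t = π√(a_t³/μ).
So a_t = (μ t²/π²)^(1/3) = (1.327×10^11 × (6.2168472×10^6)² / π²)^(1/3) = 8.0397×10^7 km.
Since a_t = (r₁ + r₂)/2, r₂ = 2a_t − r₁ = 2×8.0397×10^7 − 1.050192×10^8 = 5.57748×10^7 km.
In AU: r₂ = 5.57748×10^7 / 1.496×10^8 = 0.373 AU.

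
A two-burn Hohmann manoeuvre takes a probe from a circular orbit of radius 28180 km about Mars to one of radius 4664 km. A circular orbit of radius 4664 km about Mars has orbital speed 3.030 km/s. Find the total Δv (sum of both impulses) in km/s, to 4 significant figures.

Δv = 1.515 km/s

From the circular-orbit relation v² = μ/r at r = 4664 km: μ = v²r = (3.030)² × 4664 = 42819.7 km³/s².
The Hohmann ellipse has a_t = (r₁ + r₂)/2 = 16422 km.
At r₁ the circular-orbit speed is v₁ = √(μ/r₁) = 1.2327 km/s.
Transfer-orbit speed at r₁ (vis-viva): v_a = √[μ(2/r₁ − 1/a_t)] = 0.65693 km/s.
First burn Δv₁ = |v_a − v₁| = 0.5758 km/s.
Circular speed at r₂: v₂ = √(μ/r₂) = 3.0300 km/s.
Transfer-orbit speed at r₂: v_p = √[μ(2/r₂ − 1/a_t)] = 3.9692 km/s.
Second burn Δv₂ = |v₂ − v_p| = 0.9392 km/s.
Total Δv = Δv₁ + Δv₂ = 1.515 km/s.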